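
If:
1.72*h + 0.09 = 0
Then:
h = -0.05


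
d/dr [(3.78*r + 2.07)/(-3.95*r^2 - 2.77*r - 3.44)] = (14.931*r^2 + 16.353*r - 7.2693)/(15.6025*r^4 + 21.883*r^3 + 34.8489*r^2 + 19.0576*r + 11.8336)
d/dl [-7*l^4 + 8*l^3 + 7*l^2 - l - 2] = -28*l^3 + 24*l^2 + 14*l - 1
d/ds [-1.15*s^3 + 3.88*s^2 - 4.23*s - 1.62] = -3.45*s^2 + 7.76*s - 4.23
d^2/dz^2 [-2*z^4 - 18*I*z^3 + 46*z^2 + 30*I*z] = -24*z^2 - 108*I*z + 92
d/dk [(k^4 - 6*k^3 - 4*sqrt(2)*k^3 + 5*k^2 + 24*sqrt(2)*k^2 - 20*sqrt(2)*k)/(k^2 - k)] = 2*k - 4*sqrt(2) - 5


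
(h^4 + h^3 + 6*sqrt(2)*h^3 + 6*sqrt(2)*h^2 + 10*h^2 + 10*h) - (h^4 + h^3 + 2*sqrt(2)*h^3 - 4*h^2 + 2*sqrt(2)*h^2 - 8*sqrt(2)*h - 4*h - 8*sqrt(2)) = 4*sqrt(2)*h^3 + 4*sqrt(2)*h^2 + 14*h^2 + 8*sqrt(2)*h + 14*h + 8*sqrt(2)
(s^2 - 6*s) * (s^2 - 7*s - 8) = s^4 - 13*s^3 + 34*s^2 + 48*s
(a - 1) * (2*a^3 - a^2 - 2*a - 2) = 2*a^4 - 3*a^3 - a^2 + 2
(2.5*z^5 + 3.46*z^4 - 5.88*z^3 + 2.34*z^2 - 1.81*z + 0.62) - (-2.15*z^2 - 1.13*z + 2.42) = 2.5*z^5 + 3.46*z^4 - 5.88*z^3 + 4.49*z^2 - 0.68*z - 1.8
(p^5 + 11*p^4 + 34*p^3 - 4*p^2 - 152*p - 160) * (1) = p^5 + 11*p^4 + 34*p^3 - 4*p^2 - 152*p - 160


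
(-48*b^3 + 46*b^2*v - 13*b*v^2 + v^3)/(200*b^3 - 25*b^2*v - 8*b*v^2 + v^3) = (6*b^2 - 5*b*v + v^2)/(-25*b^2 + v^2)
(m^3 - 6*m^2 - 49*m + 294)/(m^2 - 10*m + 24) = (m^2 - 49)/(m - 4)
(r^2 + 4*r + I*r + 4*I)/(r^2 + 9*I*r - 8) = (r + 4)/(r + 8*I)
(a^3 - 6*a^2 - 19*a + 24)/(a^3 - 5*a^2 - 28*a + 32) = (a + 3)/(a + 4)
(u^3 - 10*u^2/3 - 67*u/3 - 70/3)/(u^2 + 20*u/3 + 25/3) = (u^2 - 5*u - 14)/(u + 5)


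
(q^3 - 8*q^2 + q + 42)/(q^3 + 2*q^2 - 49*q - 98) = (q - 3)/(q + 7)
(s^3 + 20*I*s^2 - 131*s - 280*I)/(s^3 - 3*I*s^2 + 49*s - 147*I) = (s^2 + 13*I*s - 40)/(s^2 - 10*I*s - 21)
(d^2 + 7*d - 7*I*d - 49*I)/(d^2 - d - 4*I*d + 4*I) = (d^2 + 7*d - 7*I*d - 49*I)/(d^2 - d - 4*I*d + 4*I)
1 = 1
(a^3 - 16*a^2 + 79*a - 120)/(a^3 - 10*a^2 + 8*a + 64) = (a^2 - 8*a + 15)/(a^2 - 2*a - 8)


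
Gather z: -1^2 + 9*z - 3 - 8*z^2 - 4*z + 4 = -8*z^2 + 5*z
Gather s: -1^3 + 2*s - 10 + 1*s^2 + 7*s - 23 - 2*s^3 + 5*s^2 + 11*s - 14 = -2*s^3 + 6*s^2 + 20*s - 48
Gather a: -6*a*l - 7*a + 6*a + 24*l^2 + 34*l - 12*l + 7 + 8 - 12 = a*(-6*l - 1) + 24*l^2 + 22*l + 3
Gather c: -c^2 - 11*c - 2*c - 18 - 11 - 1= -c^2 - 13*c - 30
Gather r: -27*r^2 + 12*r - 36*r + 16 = -27*r^2 - 24*r + 16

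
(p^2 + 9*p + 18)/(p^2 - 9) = (p + 6)/(p - 3)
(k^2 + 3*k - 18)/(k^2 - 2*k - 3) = (k + 6)/(k + 1)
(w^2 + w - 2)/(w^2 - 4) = (w - 1)/(w - 2)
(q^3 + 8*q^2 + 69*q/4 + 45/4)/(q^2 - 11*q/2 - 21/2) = (2*q^2 + 13*q + 15)/(2*(q - 7))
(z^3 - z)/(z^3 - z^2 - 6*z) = (1 - z^2)/(-z^2 + z + 6)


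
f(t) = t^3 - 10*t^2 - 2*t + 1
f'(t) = 3*t^2 - 20*t - 2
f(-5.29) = -416.30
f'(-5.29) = 187.75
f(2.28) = -43.69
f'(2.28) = -32.00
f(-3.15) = -123.18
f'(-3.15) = 90.77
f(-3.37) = -144.10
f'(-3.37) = 99.47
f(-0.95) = -6.98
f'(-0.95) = 19.71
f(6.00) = -155.00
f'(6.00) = -14.00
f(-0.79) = -4.15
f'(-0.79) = 15.67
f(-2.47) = -70.14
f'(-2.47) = 65.70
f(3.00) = -68.00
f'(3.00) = -35.00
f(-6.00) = -563.00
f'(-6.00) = 226.00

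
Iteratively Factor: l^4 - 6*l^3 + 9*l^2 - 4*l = (l - 1)*(l^3 - 5*l^2 + 4*l) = (l - 1)^2*(l^2 - 4*l) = (l - 4)*(l - 1)^2*(l)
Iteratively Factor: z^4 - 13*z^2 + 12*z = (z - 1)*(z^3 + z^2 - 12*z) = (z - 3)*(z - 1)*(z^2 + 4*z) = (z - 3)*(z - 1)*(z + 4)*(z)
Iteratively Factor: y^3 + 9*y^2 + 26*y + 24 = (y + 2)*(y^2 + 7*y + 12) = (y + 2)*(y + 4)*(y + 3)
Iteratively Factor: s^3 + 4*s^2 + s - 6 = (s - 1)*(s^2 + 5*s + 6) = (s - 1)*(s + 3)*(s + 2)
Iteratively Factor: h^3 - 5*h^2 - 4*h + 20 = (h - 2)*(h^2 - 3*h - 10) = (h - 2)*(h + 2)*(h - 5)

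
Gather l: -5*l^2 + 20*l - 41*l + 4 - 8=-5*l^2 - 21*l - 4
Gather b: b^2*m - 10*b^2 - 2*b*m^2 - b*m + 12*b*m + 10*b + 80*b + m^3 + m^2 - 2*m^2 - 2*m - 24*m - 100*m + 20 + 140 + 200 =b^2*(m - 10) + b*(-2*m^2 + 11*m + 90) + m^3 - m^2 - 126*m + 360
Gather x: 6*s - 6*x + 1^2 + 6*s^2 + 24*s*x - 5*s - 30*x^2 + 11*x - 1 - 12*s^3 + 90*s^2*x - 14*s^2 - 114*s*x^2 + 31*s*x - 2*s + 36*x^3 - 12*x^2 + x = -12*s^3 - 8*s^2 - s + 36*x^3 + x^2*(-114*s - 42) + x*(90*s^2 + 55*s + 6)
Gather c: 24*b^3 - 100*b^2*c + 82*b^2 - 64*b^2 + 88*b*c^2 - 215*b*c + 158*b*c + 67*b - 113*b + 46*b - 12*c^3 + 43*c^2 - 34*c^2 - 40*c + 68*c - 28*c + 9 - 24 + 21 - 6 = 24*b^3 + 18*b^2 - 12*c^3 + c^2*(88*b + 9) + c*(-100*b^2 - 57*b)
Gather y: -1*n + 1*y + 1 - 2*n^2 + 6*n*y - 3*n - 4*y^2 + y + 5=-2*n^2 - 4*n - 4*y^2 + y*(6*n + 2) + 6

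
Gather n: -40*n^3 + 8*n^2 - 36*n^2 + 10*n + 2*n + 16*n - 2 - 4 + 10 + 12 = -40*n^3 - 28*n^2 + 28*n + 16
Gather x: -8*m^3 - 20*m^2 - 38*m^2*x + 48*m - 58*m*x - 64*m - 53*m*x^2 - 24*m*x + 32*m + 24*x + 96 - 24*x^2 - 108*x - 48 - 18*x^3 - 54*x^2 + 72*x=-8*m^3 - 20*m^2 + 16*m - 18*x^3 + x^2*(-53*m - 78) + x*(-38*m^2 - 82*m - 12) + 48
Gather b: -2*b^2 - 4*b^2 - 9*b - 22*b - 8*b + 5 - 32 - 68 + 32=-6*b^2 - 39*b - 63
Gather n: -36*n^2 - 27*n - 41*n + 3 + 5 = -36*n^2 - 68*n + 8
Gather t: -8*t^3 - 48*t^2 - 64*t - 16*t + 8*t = -8*t^3 - 48*t^2 - 72*t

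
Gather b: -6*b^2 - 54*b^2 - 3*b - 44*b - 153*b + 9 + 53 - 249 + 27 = -60*b^2 - 200*b - 160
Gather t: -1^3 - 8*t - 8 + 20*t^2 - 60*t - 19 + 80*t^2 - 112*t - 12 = 100*t^2 - 180*t - 40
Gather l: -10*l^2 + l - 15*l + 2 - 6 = -10*l^2 - 14*l - 4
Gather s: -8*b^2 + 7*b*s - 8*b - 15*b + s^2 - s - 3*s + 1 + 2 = -8*b^2 - 23*b + s^2 + s*(7*b - 4) + 3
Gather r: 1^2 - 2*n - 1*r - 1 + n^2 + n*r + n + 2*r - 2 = n^2 - n + r*(n + 1) - 2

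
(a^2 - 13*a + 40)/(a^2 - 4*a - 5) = (a - 8)/(a + 1)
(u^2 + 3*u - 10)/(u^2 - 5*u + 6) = (u + 5)/(u - 3)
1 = 1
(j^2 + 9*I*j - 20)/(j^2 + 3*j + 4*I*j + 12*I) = (j + 5*I)/(j + 3)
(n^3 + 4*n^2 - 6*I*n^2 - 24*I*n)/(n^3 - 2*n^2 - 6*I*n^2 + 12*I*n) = (n + 4)/(n - 2)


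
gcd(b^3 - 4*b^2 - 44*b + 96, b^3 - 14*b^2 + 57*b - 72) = b - 8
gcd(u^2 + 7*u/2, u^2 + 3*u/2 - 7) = u + 7/2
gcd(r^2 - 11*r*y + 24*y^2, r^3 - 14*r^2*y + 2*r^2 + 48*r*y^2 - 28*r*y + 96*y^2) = -r + 8*y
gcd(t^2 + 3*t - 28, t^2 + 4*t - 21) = t + 7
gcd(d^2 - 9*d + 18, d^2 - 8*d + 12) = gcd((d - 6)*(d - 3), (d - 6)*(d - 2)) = d - 6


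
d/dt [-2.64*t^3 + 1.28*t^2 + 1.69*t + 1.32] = -7.92*t^2 + 2.56*t + 1.69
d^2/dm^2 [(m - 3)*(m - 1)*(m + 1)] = 6*m - 6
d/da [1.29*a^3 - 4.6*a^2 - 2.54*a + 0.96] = 3.87*a^2 - 9.2*a - 2.54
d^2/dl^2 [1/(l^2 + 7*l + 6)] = 2*(-l^2 - 7*l + (2*l + 7)^2 - 6)/(l^2 + 7*l + 6)^3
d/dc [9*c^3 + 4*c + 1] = 27*c^2 + 4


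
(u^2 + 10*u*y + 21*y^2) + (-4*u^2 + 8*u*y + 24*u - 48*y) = -3*u^2 + 18*u*y + 24*u + 21*y^2 - 48*y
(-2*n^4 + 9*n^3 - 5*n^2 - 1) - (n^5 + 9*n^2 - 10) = -n^5 - 2*n^4 + 9*n^3 - 14*n^2 + 9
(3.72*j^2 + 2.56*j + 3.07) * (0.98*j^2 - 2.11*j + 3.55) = 3.6456*j^4 - 5.3404*j^3 + 10.813*j^2 + 2.6103*j + 10.8985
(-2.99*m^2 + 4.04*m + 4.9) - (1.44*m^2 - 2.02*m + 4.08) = -4.43*m^2 + 6.06*m + 0.82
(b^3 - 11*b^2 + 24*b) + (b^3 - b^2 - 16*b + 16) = 2*b^3 - 12*b^2 + 8*b + 16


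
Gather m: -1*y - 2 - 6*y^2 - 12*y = -6*y^2 - 13*y - 2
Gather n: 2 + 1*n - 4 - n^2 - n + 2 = -n^2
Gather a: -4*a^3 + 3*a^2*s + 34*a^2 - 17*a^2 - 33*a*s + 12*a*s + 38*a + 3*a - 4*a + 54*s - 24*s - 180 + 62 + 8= -4*a^3 + a^2*(3*s + 17) + a*(37 - 21*s) + 30*s - 110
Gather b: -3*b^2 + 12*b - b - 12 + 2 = -3*b^2 + 11*b - 10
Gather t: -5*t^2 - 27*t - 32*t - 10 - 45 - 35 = -5*t^2 - 59*t - 90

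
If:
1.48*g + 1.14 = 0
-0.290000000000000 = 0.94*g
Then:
No Solution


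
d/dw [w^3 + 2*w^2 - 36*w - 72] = 3*w^2 + 4*w - 36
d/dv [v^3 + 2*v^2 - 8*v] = 3*v^2 + 4*v - 8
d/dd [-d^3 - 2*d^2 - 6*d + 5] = -3*d^2 - 4*d - 6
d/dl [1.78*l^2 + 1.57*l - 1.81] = 3.56*l + 1.57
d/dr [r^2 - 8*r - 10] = 2*r - 8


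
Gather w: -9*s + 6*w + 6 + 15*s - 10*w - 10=6*s - 4*w - 4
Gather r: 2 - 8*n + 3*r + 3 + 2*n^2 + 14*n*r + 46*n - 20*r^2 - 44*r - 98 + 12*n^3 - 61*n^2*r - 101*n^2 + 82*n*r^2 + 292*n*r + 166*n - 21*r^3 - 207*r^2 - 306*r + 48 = 12*n^3 - 99*n^2 + 204*n - 21*r^3 + r^2*(82*n - 227) + r*(-61*n^2 + 306*n - 347) - 45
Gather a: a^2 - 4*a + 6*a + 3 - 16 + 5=a^2 + 2*a - 8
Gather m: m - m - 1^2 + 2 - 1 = 0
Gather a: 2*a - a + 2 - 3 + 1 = a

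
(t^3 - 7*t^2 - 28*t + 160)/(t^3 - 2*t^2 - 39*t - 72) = (t^2 + t - 20)/(t^2 + 6*t + 9)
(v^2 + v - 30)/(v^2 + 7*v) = (v^2 + v - 30)/(v*(v + 7))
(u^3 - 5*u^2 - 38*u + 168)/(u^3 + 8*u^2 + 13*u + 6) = (u^2 - 11*u + 28)/(u^2 + 2*u + 1)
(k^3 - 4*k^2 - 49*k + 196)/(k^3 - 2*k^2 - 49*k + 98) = (k - 4)/(k - 2)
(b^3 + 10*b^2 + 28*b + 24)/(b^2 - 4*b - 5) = (b^3 + 10*b^2 + 28*b + 24)/(b^2 - 4*b - 5)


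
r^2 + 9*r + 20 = (r + 4)*(r + 5)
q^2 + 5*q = q*(q + 5)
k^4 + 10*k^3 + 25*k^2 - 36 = (k - 1)*(k + 2)*(k + 3)*(k + 6)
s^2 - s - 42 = (s - 7)*(s + 6)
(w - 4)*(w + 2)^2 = w^3 - 12*w - 16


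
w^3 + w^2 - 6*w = w*(w - 2)*(w + 3)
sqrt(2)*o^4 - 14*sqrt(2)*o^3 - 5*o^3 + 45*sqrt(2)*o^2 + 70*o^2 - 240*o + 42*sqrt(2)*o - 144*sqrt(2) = (o - 8)*(o - 6)*(o - 3*sqrt(2))*(sqrt(2)*o + 1)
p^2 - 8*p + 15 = (p - 5)*(p - 3)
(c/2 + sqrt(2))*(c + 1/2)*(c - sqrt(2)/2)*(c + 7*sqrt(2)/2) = c^4/2 + c^3/4 + 5*sqrt(2)*c^3/2 + 5*sqrt(2)*c^2/4 + 17*c^2/4 - 7*sqrt(2)*c/2 + 17*c/8 - 7*sqrt(2)/4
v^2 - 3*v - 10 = (v - 5)*(v + 2)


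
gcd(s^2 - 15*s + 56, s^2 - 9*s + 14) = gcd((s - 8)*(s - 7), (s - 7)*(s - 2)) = s - 7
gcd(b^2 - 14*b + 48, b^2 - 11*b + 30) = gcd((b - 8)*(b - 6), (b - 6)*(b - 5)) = b - 6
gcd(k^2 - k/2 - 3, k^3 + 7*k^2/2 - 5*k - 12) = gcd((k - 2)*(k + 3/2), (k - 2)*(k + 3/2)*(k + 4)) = k^2 - k/2 - 3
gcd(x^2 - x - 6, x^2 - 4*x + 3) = x - 3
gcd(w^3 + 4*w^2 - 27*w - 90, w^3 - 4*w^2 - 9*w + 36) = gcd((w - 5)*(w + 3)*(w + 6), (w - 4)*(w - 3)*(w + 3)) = w + 3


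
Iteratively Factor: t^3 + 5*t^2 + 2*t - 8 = (t + 4)*(t^2 + t - 2) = (t + 2)*(t + 4)*(t - 1)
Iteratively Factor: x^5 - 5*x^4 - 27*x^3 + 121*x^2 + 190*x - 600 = (x + 3)*(x^4 - 8*x^3 - 3*x^2 + 130*x - 200) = (x + 3)*(x + 4)*(x^3 - 12*x^2 + 45*x - 50) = (x - 5)*(x + 3)*(x + 4)*(x^2 - 7*x + 10) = (x - 5)^2*(x + 3)*(x + 4)*(x - 2)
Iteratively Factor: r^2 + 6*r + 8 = (r + 2)*(r + 4)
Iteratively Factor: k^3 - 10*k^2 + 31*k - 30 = (k - 3)*(k^2 - 7*k + 10) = (k - 5)*(k - 3)*(k - 2)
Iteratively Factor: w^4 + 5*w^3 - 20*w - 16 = (w + 2)*(w^3 + 3*w^2 - 6*w - 8) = (w + 2)*(w + 4)*(w^2 - w - 2) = (w + 1)*(w + 2)*(w + 4)*(w - 2)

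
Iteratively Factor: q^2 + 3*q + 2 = (q + 1)*(q + 2)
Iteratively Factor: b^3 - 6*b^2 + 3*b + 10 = (b + 1)*(b^2 - 7*b + 10) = (b - 5)*(b + 1)*(b - 2)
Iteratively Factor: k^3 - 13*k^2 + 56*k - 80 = (k - 5)*(k^2 - 8*k + 16) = (k - 5)*(k - 4)*(k - 4)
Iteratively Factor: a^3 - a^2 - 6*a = (a - 3)*(a^2 + 2*a) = (a - 3)*(a + 2)*(a)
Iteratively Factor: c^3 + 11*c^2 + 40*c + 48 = (c + 3)*(c^2 + 8*c + 16) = (c + 3)*(c + 4)*(c + 4)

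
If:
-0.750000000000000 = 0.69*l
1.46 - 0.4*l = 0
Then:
No Solution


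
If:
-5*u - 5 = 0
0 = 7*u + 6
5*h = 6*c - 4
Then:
No Solution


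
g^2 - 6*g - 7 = (g - 7)*(g + 1)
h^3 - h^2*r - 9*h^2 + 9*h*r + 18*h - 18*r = (h - 6)*(h - 3)*(h - r)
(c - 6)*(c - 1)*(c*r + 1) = c^3*r - 7*c^2*r + c^2 + 6*c*r - 7*c + 6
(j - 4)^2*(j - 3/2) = j^3 - 19*j^2/2 + 28*j - 24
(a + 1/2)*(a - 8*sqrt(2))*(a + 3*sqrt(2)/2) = a^3 - 13*sqrt(2)*a^2/2 + a^2/2 - 24*a - 13*sqrt(2)*a/4 - 12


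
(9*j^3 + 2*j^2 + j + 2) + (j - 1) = 9*j^3 + 2*j^2 + 2*j + 1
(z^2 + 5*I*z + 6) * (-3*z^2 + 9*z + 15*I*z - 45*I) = -3*z^4 + 9*z^3 - 93*z^2 + 279*z + 90*I*z - 270*I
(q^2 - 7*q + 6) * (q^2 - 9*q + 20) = q^4 - 16*q^3 + 89*q^2 - 194*q + 120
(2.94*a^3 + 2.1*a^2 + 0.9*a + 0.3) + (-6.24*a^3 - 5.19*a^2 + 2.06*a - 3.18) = -3.3*a^3 - 3.09*a^2 + 2.96*a - 2.88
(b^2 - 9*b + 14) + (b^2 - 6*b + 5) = 2*b^2 - 15*b + 19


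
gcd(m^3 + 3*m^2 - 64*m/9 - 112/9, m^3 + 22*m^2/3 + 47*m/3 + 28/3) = m + 4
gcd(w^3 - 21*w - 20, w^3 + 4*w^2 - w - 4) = w^2 + 5*w + 4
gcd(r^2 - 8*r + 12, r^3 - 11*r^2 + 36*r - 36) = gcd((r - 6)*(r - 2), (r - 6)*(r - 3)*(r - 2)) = r^2 - 8*r + 12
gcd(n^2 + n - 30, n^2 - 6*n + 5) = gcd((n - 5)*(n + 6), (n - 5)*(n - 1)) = n - 5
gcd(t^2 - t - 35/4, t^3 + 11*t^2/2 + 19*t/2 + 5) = t + 5/2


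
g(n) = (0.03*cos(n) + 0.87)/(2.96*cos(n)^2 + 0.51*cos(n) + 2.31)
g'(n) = (5.92*sin(n)*cos(n) + 0.51*sin(n))*(0.03*cos(n) + 0.87)/(2.96*cos(n)^2 + 0.51*cos(n) + 2.31)^2 - 0.03*sin(n)/(2.96*cos(n)^2 + 0.51*cos(n) + 2.31) = (0.0888*cos(n)^2 + 5.1504*cos(n) + 0.3744)*sin(n)/(8.7616*cos(n)^4 + 3.0192*cos(n)^3 + 13.9353*cos(n)^2 + 2.3562*cos(n) + 5.3361)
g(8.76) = 0.23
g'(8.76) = -0.16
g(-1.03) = 0.26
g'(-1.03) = -0.23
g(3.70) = 0.21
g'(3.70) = 0.13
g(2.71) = 0.20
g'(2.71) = -0.10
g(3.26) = 0.18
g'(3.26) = 0.02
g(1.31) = 0.33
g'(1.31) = 0.24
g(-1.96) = 0.34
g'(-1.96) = 0.22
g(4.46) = 0.36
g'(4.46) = 0.16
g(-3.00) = 0.18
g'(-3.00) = 0.03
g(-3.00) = 0.18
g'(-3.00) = 0.03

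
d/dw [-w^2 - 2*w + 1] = -2*w - 2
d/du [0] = 0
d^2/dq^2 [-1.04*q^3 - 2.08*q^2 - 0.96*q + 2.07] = -6.24*q - 4.16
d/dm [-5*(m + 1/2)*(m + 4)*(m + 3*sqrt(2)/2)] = -15*m^2 - 45*m - 15*sqrt(2)*m - 135*sqrt(2)/4 - 10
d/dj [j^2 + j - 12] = 2*j + 1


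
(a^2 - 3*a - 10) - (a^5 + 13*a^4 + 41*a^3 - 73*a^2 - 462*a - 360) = -a^5 - 13*a^4 - 41*a^3 + 74*a^2 + 459*a + 350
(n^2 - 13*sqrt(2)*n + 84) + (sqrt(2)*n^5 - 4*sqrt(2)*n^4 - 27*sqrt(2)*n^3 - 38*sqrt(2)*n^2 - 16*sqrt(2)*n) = sqrt(2)*n^5 - 4*sqrt(2)*n^4 - 27*sqrt(2)*n^3 - 38*sqrt(2)*n^2 + n^2 - 29*sqrt(2)*n + 84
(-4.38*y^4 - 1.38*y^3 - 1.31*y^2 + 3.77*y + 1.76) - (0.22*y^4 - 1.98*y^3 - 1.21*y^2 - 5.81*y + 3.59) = -4.6*y^4 + 0.6*y^3 - 0.1*y^2 + 9.58*y - 1.83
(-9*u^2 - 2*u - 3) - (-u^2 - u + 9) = -8*u^2 - u - 12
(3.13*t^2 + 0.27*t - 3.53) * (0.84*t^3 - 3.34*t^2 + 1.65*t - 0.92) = 2.6292*t^5 - 10.2274*t^4 + 1.2975*t^3 + 9.3561*t^2 - 6.0729*t + 3.2476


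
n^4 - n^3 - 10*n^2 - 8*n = n*(n - 4)*(n + 1)*(n + 2)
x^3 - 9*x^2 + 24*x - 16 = (x - 4)^2*(x - 1)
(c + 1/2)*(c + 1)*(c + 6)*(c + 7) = c^4 + 29*c^3/2 + 62*c^2 + 139*c/2 + 21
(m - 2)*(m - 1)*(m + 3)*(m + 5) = m^4 + 5*m^3 - 7*m^2 - 29*m + 30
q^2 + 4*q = q*(q + 4)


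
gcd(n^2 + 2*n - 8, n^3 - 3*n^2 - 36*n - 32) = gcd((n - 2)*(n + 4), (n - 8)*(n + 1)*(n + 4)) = n + 4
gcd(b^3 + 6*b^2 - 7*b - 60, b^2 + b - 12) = b^2 + b - 12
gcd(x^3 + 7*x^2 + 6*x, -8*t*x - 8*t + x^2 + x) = x + 1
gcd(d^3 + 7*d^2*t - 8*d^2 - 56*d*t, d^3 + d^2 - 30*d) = d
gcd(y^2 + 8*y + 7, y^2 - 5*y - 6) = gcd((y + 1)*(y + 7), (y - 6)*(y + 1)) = y + 1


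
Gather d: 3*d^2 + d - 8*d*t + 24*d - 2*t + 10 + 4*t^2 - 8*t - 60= 3*d^2 + d*(25 - 8*t) + 4*t^2 - 10*t - 50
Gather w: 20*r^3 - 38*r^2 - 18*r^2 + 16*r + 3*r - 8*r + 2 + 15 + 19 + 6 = 20*r^3 - 56*r^2 + 11*r + 42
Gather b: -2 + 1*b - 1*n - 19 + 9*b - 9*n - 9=10*b - 10*n - 30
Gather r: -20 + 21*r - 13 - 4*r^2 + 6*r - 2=-4*r^2 + 27*r - 35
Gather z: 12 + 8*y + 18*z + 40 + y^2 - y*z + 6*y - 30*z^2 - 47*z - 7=y^2 + 14*y - 30*z^2 + z*(-y - 29) + 45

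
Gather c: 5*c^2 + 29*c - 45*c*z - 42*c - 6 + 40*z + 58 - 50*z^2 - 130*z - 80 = 5*c^2 + c*(-45*z - 13) - 50*z^2 - 90*z - 28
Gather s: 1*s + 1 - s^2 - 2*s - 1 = -s^2 - s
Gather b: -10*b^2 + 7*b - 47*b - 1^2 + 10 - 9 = -10*b^2 - 40*b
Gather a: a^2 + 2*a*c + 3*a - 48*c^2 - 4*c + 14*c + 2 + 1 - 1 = a^2 + a*(2*c + 3) - 48*c^2 + 10*c + 2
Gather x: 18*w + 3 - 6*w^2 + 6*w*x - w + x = -6*w^2 + 17*w + x*(6*w + 1) + 3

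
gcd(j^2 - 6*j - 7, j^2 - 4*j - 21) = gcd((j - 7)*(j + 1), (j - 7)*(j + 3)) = j - 7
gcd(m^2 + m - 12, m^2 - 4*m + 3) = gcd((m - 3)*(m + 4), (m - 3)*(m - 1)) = m - 3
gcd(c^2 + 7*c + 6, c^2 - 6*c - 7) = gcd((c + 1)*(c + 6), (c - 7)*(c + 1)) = c + 1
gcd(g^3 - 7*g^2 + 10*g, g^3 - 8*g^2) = g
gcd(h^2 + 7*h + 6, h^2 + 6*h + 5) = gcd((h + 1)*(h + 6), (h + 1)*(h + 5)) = h + 1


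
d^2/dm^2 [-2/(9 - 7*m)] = 196/(7*m - 9)^3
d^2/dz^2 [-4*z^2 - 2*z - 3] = -8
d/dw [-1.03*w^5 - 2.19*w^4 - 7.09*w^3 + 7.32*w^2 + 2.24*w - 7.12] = -5.15*w^4 - 8.76*w^3 - 21.27*w^2 + 14.64*w + 2.24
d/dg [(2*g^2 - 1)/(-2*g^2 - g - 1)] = (-2*g^2 - 8*g - 1)/(4*g^4 + 4*g^3 + 5*g^2 + 2*g + 1)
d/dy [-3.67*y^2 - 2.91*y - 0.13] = -7.34*y - 2.91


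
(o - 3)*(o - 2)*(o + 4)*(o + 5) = o^4 + 4*o^3 - 19*o^2 - 46*o + 120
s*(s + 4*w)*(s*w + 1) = s^3*w + 4*s^2*w^2 + s^2 + 4*s*w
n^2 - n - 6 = (n - 3)*(n + 2)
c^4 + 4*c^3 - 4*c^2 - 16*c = c*(c - 2)*(c + 2)*(c + 4)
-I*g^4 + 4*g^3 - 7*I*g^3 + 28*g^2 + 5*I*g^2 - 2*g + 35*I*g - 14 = (g + 7)*(g + I)*(g + 2*I)*(-I*g + 1)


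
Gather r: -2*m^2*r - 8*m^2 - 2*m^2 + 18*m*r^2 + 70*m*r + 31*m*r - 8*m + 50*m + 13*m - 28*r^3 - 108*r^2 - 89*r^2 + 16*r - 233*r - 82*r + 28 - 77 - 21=-10*m^2 + 55*m - 28*r^3 + r^2*(18*m - 197) + r*(-2*m^2 + 101*m - 299) - 70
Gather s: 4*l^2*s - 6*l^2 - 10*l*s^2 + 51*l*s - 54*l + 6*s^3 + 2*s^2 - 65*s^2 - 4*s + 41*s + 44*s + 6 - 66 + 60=-6*l^2 - 54*l + 6*s^3 + s^2*(-10*l - 63) + s*(4*l^2 + 51*l + 81)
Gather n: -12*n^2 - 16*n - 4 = -12*n^2 - 16*n - 4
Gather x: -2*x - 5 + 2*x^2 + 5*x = 2*x^2 + 3*x - 5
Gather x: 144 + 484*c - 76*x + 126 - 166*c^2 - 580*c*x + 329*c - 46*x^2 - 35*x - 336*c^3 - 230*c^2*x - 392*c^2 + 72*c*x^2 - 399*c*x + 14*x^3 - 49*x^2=-336*c^3 - 558*c^2 + 813*c + 14*x^3 + x^2*(72*c - 95) + x*(-230*c^2 - 979*c - 111) + 270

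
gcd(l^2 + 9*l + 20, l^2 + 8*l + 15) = l + 5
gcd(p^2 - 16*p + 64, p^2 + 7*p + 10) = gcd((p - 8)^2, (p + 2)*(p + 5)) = 1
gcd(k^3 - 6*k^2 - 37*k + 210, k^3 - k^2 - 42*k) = k^2 - k - 42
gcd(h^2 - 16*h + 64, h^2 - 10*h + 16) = h - 8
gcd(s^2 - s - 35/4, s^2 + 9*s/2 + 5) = s + 5/2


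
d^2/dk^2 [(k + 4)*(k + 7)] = 2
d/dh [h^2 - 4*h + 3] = 2*h - 4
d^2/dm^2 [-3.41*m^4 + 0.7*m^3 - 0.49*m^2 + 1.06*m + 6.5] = -40.92*m^2 + 4.2*m - 0.98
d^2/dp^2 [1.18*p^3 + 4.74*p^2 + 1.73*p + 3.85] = 7.08*p + 9.48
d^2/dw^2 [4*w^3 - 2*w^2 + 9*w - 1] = 24*w - 4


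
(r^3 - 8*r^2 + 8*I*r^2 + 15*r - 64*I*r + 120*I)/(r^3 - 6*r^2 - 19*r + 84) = (r^2 + r*(-5 + 8*I) - 40*I)/(r^2 - 3*r - 28)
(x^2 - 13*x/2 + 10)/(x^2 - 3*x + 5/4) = 2*(x - 4)/(2*x - 1)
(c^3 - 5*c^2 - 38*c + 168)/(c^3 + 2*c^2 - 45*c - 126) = (c - 4)/(c + 3)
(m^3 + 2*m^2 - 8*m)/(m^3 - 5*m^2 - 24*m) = (-m^2 - 2*m + 8)/(-m^2 + 5*m + 24)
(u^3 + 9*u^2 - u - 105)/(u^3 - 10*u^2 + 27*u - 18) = (u^2 + 12*u + 35)/(u^2 - 7*u + 6)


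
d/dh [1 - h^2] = -2*h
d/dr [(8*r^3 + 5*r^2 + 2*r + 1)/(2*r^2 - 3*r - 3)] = (16*r^4 - 48*r^3 - 91*r^2 - 34*r - 3)/(4*r^4 - 12*r^3 - 3*r^2 + 18*r + 9)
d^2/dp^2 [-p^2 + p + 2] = -2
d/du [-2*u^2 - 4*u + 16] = -4*u - 4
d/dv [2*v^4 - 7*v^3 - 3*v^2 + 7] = v*(8*v^2 - 21*v - 6)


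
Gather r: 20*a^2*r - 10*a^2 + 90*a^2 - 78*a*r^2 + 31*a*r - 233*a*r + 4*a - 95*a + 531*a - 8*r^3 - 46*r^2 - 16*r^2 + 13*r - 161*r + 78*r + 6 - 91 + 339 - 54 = 80*a^2 + 440*a - 8*r^3 + r^2*(-78*a - 62) + r*(20*a^2 - 202*a - 70) + 200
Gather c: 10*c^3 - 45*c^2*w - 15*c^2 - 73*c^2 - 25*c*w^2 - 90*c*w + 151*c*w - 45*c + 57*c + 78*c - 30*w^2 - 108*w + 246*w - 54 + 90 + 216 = 10*c^3 + c^2*(-45*w - 88) + c*(-25*w^2 + 61*w + 90) - 30*w^2 + 138*w + 252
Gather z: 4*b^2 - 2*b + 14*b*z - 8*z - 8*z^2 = 4*b^2 - 2*b - 8*z^2 + z*(14*b - 8)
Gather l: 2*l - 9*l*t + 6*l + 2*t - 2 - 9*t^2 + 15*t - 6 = l*(8 - 9*t) - 9*t^2 + 17*t - 8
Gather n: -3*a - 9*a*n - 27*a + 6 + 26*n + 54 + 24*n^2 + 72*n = -30*a + 24*n^2 + n*(98 - 9*a) + 60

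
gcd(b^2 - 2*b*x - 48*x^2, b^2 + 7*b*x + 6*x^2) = b + 6*x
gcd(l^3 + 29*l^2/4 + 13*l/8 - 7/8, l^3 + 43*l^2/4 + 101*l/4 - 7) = l^2 + 27*l/4 - 7/4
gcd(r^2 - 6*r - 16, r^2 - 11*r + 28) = 1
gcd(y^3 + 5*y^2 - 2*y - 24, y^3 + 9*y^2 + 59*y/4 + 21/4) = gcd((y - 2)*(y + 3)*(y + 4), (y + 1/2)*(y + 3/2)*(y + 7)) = 1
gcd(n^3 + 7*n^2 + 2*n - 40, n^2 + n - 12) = n + 4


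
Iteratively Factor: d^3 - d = (d + 1)*(d^2 - d) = (d - 1)*(d + 1)*(d)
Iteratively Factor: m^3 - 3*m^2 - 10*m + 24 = (m + 3)*(m^2 - 6*m + 8) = (m - 2)*(m + 3)*(m - 4)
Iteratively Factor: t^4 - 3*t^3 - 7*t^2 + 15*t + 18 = (t - 3)*(t^3 - 7*t - 6) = (t - 3)^2*(t^2 + 3*t + 2) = (t - 3)^2*(t + 2)*(t + 1)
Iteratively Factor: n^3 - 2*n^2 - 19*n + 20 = (n - 5)*(n^2 + 3*n - 4) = (n - 5)*(n + 4)*(n - 1)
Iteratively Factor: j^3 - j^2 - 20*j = (j + 4)*(j^2 - 5*j) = j*(j + 4)*(j - 5)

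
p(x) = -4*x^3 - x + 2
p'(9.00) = -973.00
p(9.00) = -2923.00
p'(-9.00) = -973.00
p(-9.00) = 2927.00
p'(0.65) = -6.07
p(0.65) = 0.25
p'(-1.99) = -48.52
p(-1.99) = 35.51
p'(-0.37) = -2.64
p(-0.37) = 2.57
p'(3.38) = -138.09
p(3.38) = -155.84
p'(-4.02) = -194.92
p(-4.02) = 265.88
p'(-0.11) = -1.15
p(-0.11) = 2.12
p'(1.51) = -28.36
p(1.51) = -13.28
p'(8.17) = -801.99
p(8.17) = -2187.52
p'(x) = -12*x^2 - 1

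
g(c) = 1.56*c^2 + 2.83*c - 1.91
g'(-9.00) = -25.25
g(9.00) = 149.92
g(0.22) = -1.21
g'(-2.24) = -4.16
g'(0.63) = 4.80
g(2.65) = 16.54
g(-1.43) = -2.77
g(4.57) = 43.60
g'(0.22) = 3.52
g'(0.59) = 4.67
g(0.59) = 0.30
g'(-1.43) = -1.63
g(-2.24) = -0.42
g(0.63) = 0.49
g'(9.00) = 30.91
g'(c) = 3.12*c + 2.83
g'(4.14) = 15.75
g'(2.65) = 11.10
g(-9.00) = 98.98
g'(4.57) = 17.09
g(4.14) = 36.54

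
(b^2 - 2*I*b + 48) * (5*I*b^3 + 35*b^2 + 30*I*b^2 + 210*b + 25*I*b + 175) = 5*I*b^5 + 45*b^4 + 30*I*b^4 + 270*b^3 + 195*I*b^3 + 1905*b^2 + 1020*I*b^2 + 10080*b + 850*I*b + 8400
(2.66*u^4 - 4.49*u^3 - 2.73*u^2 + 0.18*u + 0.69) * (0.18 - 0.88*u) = -2.3408*u^5 + 4.43*u^4 + 1.5942*u^3 - 0.6498*u^2 - 0.5748*u + 0.1242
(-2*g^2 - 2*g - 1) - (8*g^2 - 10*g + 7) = -10*g^2 + 8*g - 8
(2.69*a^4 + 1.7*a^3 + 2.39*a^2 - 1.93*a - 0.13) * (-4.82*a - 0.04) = -12.9658*a^5 - 8.3016*a^4 - 11.5878*a^3 + 9.207*a^2 + 0.7038*a + 0.0052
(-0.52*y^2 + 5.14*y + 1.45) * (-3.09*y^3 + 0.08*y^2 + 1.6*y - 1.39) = 1.6068*y^5 - 15.9242*y^4 - 4.9013*y^3 + 9.0628*y^2 - 4.8246*y - 2.0155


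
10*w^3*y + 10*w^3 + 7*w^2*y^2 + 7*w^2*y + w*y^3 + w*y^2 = (2*w + y)*(5*w + y)*(w*y + w)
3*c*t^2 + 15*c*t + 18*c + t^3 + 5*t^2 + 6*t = (3*c + t)*(t + 2)*(t + 3)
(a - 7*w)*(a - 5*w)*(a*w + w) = a^3*w - 12*a^2*w^2 + a^2*w + 35*a*w^3 - 12*a*w^2 + 35*w^3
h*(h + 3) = h^2 + 3*h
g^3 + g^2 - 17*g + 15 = (g - 3)*(g - 1)*(g + 5)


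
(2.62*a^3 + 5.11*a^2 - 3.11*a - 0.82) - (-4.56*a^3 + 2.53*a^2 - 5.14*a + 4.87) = 7.18*a^3 + 2.58*a^2 + 2.03*a - 5.69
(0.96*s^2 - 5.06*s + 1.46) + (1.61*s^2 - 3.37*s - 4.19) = 2.57*s^2 - 8.43*s - 2.73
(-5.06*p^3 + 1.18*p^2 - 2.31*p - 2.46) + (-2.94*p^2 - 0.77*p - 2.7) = -5.06*p^3 - 1.76*p^2 - 3.08*p - 5.16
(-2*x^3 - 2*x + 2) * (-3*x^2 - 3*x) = 6*x^5 + 6*x^4 + 6*x^3 - 6*x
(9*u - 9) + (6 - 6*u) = 3*u - 3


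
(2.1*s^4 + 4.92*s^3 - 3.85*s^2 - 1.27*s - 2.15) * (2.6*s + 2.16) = 5.46*s^5 + 17.328*s^4 + 0.6172*s^3 - 11.618*s^2 - 8.3332*s - 4.644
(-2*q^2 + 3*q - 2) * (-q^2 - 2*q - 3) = 2*q^4 + q^3 + 2*q^2 - 5*q + 6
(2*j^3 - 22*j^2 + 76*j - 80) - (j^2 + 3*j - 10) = 2*j^3 - 23*j^2 + 73*j - 70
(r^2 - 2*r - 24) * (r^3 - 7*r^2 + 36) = r^5 - 9*r^4 - 10*r^3 + 204*r^2 - 72*r - 864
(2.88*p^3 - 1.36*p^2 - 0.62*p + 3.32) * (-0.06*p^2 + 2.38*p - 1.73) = -0.1728*p^5 + 6.936*p^4 - 8.182*p^3 + 0.678*p^2 + 8.9742*p - 5.7436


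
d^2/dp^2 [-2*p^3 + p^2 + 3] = 2 - 12*p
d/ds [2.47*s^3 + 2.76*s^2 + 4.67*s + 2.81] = 7.41*s^2 + 5.52*s + 4.67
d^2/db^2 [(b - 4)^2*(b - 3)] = 6*b - 22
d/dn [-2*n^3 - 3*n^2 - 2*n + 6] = -6*n^2 - 6*n - 2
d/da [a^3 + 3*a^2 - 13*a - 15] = 3*a^2 + 6*a - 13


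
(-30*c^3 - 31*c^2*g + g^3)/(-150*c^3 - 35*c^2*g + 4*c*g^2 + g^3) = (c + g)/(5*c + g)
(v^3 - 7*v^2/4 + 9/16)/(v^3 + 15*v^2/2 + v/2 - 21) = (v^2 - v/4 - 3/8)/(v^2 + 9*v + 14)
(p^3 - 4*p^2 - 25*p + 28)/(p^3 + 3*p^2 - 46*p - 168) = (p - 1)/(p + 6)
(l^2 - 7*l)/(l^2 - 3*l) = (l - 7)/(l - 3)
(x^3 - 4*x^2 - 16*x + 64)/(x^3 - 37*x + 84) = (x^2 - 16)/(x^2 + 4*x - 21)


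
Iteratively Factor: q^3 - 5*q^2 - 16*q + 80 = (q - 4)*(q^2 - q - 20) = (q - 4)*(q + 4)*(q - 5)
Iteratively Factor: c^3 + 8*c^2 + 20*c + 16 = (c + 4)*(c^2 + 4*c + 4) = (c + 2)*(c + 4)*(c + 2)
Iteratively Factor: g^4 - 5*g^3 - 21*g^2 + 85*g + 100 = (g + 4)*(g^3 - 9*g^2 + 15*g + 25) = (g - 5)*(g + 4)*(g^2 - 4*g - 5) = (g - 5)^2*(g + 4)*(g + 1)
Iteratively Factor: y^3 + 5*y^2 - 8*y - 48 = (y - 3)*(y^2 + 8*y + 16) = (y - 3)*(y + 4)*(y + 4)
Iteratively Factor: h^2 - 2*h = (h - 2)*(h)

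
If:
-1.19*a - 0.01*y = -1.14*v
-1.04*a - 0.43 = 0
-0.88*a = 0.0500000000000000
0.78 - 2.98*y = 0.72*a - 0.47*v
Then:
No Solution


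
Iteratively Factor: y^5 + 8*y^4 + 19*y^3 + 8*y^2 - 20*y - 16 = (y + 2)*(y^4 + 6*y^3 + 7*y^2 - 6*y - 8) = (y + 2)^2*(y^3 + 4*y^2 - y - 4) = (y + 1)*(y + 2)^2*(y^2 + 3*y - 4) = (y - 1)*(y + 1)*(y + 2)^2*(y + 4)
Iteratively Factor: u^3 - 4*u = (u)*(u^2 - 4) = u*(u + 2)*(u - 2)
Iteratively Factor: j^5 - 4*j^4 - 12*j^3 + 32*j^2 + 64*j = (j + 2)*(j^4 - 6*j^3 + 32*j) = (j + 2)^2*(j^3 - 8*j^2 + 16*j) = (j - 4)*(j + 2)^2*(j^2 - 4*j) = (j - 4)^2*(j + 2)^2*(j)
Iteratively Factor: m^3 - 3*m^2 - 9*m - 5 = (m + 1)*(m^2 - 4*m - 5) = (m + 1)^2*(m - 5)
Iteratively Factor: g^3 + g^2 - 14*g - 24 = (g + 3)*(g^2 - 2*g - 8) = (g - 4)*(g + 3)*(g + 2)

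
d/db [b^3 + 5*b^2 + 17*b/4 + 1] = 3*b^2 + 10*b + 17/4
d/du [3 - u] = -1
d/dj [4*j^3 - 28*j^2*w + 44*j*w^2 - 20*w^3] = 12*j^2 - 56*j*w + 44*w^2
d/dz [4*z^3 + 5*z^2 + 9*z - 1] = 12*z^2 + 10*z + 9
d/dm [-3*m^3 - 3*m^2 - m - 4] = -9*m^2 - 6*m - 1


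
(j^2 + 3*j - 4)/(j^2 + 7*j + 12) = (j - 1)/(j + 3)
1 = 1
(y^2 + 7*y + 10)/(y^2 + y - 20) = (y + 2)/(y - 4)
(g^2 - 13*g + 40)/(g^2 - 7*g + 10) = (g - 8)/(g - 2)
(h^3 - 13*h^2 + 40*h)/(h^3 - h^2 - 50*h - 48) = h*(h - 5)/(h^2 + 7*h + 6)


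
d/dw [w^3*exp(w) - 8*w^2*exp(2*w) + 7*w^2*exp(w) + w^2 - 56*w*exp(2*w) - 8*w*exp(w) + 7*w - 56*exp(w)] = w^3*exp(w) - 16*w^2*exp(2*w) + 10*w^2*exp(w) - 128*w*exp(2*w) + 6*w*exp(w) + 2*w - 56*exp(2*w) - 64*exp(w) + 7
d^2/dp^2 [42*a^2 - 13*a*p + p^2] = 2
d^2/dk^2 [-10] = 0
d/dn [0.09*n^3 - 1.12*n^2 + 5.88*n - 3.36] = 0.27*n^2 - 2.24*n + 5.88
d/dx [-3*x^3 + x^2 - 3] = x*(2 - 9*x)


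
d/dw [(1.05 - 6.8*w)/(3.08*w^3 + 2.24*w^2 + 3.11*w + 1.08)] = (41.888*w^3 + 5.53*w^2 - 4.704*w - 10.6095)/(9.4864*w^6 + 13.7984*w^5 + 24.1752*w^4 + 20.5856*w^3 + 14.5105*w^2 + 6.7176*w + 1.1664)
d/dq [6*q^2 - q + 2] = 12*q - 1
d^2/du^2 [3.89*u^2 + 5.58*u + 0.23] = 7.78000000000000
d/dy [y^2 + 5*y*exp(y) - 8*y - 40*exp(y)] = 5*y*exp(y) + 2*y - 35*exp(y) - 8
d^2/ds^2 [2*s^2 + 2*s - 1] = 4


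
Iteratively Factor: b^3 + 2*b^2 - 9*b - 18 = (b + 2)*(b^2 - 9) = (b - 3)*(b + 2)*(b + 3)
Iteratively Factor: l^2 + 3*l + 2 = (l + 1)*(l + 2)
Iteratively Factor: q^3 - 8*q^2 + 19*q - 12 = (q - 1)*(q^2 - 7*q + 12) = (q - 3)*(q - 1)*(q - 4)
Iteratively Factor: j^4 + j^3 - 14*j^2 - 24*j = (j)*(j^3 + j^2 - 14*j - 24) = j*(j + 3)*(j^2 - 2*j - 8) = j*(j + 2)*(j + 3)*(j - 4)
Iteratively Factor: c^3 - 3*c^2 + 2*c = (c - 1)*(c^2 - 2*c) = c*(c - 1)*(c - 2)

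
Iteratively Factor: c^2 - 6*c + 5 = (c - 5)*(c - 1)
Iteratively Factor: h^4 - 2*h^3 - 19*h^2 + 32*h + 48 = (h + 1)*(h^3 - 3*h^2 - 16*h + 48) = (h - 3)*(h + 1)*(h^2 - 16) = (h - 3)*(h + 1)*(h + 4)*(h - 4)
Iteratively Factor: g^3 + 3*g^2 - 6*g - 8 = (g + 4)*(g^2 - g - 2) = (g - 2)*(g + 4)*(g + 1)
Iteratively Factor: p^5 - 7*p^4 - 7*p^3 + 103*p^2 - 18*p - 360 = (p - 4)*(p^4 - 3*p^3 - 19*p^2 + 27*p + 90) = (p - 4)*(p + 2)*(p^3 - 5*p^2 - 9*p + 45) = (p - 4)*(p + 2)*(p + 3)*(p^2 - 8*p + 15) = (p - 4)*(p - 3)*(p + 2)*(p + 3)*(p - 5)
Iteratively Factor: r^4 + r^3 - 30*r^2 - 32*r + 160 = (r - 5)*(r^3 + 6*r^2 - 32) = (r - 5)*(r + 4)*(r^2 + 2*r - 8) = (r - 5)*(r - 2)*(r + 4)*(r + 4)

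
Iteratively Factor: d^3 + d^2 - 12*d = (d)*(d^2 + d - 12) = d*(d - 3)*(d + 4)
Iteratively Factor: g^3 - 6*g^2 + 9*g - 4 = (g - 1)*(g^2 - 5*g + 4) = (g - 4)*(g - 1)*(g - 1)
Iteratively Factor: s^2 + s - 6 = (s - 2)*(s + 3)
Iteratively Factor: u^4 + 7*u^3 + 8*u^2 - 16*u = (u + 4)*(u^3 + 3*u^2 - 4*u) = (u + 4)^2*(u^2 - u) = (u - 1)*(u + 4)^2*(u)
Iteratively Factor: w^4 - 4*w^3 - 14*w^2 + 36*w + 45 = (w - 5)*(w^3 + w^2 - 9*w - 9) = (w - 5)*(w + 3)*(w^2 - 2*w - 3) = (w - 5)*(w - 3)*(w + 3)*(w + 1)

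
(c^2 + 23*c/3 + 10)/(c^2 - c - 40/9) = 3*(c + 6)/(3*c - 8)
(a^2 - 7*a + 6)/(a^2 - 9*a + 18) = (a - 1)/(a - 3)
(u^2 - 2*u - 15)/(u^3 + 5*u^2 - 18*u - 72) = (u - 5)/(u^2 + 2*u - 24)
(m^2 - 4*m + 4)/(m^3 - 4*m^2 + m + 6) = (m - 2)/(m^2 - 2*m - 3)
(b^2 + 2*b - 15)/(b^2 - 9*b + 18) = (b + 5)/(b - 6)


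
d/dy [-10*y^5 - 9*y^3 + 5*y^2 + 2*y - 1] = -50*y^4 - 27*y^2 + 10*y + 2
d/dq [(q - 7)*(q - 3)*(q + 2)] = 3*q^2 - 16*q + 1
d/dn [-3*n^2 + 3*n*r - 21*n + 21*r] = -6*n + 3*r - 21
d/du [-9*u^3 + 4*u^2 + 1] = u*(8 - 27*u)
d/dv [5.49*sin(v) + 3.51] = 5.49*cos(v)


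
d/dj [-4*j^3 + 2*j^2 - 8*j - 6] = -12*j^2 + 4*j - 8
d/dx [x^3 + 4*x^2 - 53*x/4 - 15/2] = 3*x^2 + 8*x - 53/4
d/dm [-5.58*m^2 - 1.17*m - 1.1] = -11.16*m - 1.17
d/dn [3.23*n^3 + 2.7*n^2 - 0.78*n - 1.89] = 9.69*n^2 + 5.4*n - 0.78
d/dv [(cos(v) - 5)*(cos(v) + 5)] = -sin(2*v)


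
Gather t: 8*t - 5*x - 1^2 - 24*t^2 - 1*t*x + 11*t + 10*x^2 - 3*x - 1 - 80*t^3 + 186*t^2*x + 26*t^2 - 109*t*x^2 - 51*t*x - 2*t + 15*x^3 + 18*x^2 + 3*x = -80*t^3 + t^2*(186*x + 2) + t*(-109*x^2 - 52*x + 17) + 15*x^3 + 28*x^2 - 5*x - 2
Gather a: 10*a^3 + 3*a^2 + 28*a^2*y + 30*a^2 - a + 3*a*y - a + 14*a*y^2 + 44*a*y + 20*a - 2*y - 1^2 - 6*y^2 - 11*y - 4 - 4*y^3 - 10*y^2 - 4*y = 10*a^3 + a^2*(28*y + 33) + a*(14*y^2 + 47*y + 18) - 4*y^3 - 16*y^2 - 17*y - 5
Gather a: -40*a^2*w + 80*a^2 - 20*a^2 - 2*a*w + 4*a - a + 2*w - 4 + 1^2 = a^2*(60 - 40*w) + a*(3 - 2*w) + 2*w - 3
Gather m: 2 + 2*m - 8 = 2*m - 6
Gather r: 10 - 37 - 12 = -39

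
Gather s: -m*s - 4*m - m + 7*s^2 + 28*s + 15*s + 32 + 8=-5*m + 7*s^2 + s*(43 - m) + 40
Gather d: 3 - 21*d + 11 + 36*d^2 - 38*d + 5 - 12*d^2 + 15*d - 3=24*d^2 - 44*d + 16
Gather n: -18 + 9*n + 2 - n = 8*n - 16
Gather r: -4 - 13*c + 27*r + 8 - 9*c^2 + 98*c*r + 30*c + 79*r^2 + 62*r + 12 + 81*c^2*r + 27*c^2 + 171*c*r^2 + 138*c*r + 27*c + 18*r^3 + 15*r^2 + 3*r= 18*c^2 + 44*c + 18*r^3 + r^2*(171*c + 94) + r*(81*c^2 + 236*c + 92) + 16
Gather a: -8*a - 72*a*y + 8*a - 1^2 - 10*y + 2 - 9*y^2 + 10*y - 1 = -72*a*y - 9*y^2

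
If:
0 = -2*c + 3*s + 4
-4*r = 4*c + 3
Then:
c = 3*s/2 + 2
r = -3*s/2 - 11/4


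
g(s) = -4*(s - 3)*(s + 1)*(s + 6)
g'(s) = -4*(s - 3)*(s + 1) - 4*(s - 3)*(s + 6) - 4*(s + 1)*(s + 6) = -12*s^2 - 32*s + 60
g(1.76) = 106.23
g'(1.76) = -33.49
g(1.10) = 113.32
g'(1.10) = 10.28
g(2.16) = 86.64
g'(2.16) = -65.11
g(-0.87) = 10.32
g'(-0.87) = 78.76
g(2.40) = 68.54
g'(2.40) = -85.92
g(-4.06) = -167.64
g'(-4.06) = -7.88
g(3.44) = -73.77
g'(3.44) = -192.08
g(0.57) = 100.26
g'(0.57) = 37.86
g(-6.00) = 0.00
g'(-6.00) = -180.00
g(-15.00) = 9072.00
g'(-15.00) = -2160.00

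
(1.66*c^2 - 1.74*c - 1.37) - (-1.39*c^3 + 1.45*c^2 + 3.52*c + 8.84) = 1.39*c^3 + 0.21*c^2 - 5.26*c - 10.21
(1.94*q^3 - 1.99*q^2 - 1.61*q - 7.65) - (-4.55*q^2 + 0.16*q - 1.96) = 1.94*q^3 + 2.56*q^2 - 1.77*q - 5.69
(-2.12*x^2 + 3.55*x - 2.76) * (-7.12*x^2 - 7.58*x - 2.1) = 15.0944*x^4 - 9.2064*x^3 - 2.8058*x^2 + 13.4658*x + 5.796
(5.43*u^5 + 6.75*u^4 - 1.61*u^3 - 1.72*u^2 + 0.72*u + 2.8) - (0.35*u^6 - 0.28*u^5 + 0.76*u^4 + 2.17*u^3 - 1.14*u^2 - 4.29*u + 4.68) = -0.35*u^6 + 5.71*u^5 + 5.99*u^4 - 3.78*u^3 - 0.58*u^2 + 5.01*u - 1.88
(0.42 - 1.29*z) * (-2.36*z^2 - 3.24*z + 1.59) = 3.0444*z^3 + 3.1884*z^2 - 3.4119*z + 0.6678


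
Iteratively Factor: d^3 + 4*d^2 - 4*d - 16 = (d - 2)*(d^2 + 6*d + 8) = (d - 2)*(d + 4)*(d + 2)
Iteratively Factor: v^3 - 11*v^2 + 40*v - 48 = (v - 4)*(v^2 - 7*v + 12) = (v - 4)^2*(v - 3)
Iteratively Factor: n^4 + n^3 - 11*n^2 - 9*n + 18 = (n + 2)*(n^3 - n^2 - 9*n + 9) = (n - 1)*(n + 2)*(n^2 - 9) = (n - 3)*(n - 1)*(n + 2)*(n + 3)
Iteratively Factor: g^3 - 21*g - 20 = (g - 5)*(g^2 + 5*g + 4) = (g - 5)*(g + 1)*(g + 4)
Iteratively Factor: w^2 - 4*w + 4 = (w - 2)*(w - 2)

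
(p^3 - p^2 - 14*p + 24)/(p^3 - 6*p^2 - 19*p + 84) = (p - 2)/(p - 7)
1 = 1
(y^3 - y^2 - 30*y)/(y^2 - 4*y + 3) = y*(y^2 - y - 30)/(y^2 - 4*y + 3)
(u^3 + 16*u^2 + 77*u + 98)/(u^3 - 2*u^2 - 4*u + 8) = (u^2 + 14*u + 49)/(u^2 - 4*u + 4)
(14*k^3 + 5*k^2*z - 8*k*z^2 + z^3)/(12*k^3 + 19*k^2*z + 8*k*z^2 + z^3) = (14*k^2 - 9*k*z + z^2)/(12*k^2 + 7*k*z + z^2)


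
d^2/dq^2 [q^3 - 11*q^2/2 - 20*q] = 6*q - 11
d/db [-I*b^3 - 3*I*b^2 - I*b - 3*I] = I*(-3*b^2 - 6*b - 1)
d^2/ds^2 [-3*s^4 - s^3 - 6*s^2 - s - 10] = -36*s^2 - 6*s - 12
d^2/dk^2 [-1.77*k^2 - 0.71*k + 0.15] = -3.54000000000000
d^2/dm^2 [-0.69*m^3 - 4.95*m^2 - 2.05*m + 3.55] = -4.14*m - 9.9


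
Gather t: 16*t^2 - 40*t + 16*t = 16*t^2 - 24*t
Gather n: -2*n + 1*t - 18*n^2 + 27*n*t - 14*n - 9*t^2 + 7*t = -18*n^2 + n*(27*t - 16) - 9*t^2 + 8*t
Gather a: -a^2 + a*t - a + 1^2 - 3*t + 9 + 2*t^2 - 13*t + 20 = -a^2 + a*(t - 1) + 2*t^2 - 16*t + 30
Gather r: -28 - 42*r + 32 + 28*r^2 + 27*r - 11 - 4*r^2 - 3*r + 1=24*r^2 - 18*r - 6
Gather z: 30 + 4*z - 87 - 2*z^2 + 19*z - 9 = -2*z^2 + 23*z - 66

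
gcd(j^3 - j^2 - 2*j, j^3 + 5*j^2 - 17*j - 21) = j + 1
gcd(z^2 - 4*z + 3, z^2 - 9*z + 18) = z - 3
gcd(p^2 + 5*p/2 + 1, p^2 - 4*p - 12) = p + 2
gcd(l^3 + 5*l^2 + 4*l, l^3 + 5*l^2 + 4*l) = l^3 + 5*l^2 + 4*l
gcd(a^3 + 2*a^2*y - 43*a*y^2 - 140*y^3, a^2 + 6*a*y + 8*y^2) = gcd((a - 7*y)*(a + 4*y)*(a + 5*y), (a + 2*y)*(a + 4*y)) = a + 4*y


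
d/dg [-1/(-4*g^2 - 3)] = -8*g/(4*g^2 + 3)^2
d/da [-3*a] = -3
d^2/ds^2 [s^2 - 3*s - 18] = 2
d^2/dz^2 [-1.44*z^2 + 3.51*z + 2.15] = -2.88000000000000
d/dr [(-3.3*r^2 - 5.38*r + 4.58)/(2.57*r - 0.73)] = (-8.481*r^2 + 4.818*r - 7.8432)/(6.6049*r^2 - 3.7522*r + 0.5329)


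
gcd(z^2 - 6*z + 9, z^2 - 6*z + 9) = z^2 - 6*z + 9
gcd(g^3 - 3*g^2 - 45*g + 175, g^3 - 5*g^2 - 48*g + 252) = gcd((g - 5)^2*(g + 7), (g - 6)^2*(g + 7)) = g + 7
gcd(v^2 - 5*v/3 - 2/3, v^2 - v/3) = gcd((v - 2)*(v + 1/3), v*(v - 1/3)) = 1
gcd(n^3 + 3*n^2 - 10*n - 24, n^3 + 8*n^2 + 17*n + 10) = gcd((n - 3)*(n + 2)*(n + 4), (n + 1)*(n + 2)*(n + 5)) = n + 2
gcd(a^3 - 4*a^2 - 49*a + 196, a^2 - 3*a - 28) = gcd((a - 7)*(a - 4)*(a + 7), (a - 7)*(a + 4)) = a - 7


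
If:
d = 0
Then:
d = 0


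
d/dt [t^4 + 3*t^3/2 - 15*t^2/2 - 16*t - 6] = 4*t^3 + 9*t^2/2 - 15*t - 16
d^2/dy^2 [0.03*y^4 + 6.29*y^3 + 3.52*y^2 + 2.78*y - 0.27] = 0.36*y^2 + 37.74*y + 7.04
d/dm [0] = 0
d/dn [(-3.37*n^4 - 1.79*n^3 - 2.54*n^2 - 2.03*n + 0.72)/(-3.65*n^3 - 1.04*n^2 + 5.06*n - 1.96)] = (12.3005*n^6 + 7.0096*n^5 - 58.566*n^4 - 6.51299999999999*n^3 + 3.4456*n^2 + 11.4544*n + 0.3356)/(13.3225*n^6 + 7.592*n^5 - 35.8564*n^4 + 3.7832*n^3 + 29.6804*n^2 - 19.8352*n + 3.8416)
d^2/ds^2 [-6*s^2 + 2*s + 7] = -12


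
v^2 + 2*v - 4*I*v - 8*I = (v + 2)*(v - 4*I)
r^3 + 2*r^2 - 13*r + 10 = (r - 2)*(r - 1)*(r + 5)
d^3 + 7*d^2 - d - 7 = (d - 1)*(d + 1)*(d + 7)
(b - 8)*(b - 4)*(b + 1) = b^3 - 11*b^2 + 20*b + 32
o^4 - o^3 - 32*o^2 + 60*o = o*(o - 5)*(o - 2)*(o + 6)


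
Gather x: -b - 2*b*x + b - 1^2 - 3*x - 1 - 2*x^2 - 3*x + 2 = -2*x^2 + x*(-2*b - 6)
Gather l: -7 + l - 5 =l - 12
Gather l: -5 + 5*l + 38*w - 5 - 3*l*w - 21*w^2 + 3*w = l*(5 - 3*w) - 21*w^2 + 41*w - 10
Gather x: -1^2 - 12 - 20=-33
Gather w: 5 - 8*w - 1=4 - 8*w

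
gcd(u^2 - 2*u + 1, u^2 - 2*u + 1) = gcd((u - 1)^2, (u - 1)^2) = u^2 - 2*u + 1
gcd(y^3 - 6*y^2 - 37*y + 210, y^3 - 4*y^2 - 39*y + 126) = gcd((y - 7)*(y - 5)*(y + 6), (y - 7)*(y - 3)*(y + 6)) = y^2 - y - 42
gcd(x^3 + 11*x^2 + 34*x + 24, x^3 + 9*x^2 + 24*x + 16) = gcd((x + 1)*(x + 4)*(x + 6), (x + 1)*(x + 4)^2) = x^2 + 5*x + 4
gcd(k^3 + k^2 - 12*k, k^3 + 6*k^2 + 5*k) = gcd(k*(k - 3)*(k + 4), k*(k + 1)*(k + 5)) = k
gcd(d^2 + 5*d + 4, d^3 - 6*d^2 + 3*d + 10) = d + 1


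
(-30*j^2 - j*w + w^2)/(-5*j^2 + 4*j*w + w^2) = (-6*j + w)/(-j + w)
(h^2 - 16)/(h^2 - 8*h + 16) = (h + 4)/(h - 4)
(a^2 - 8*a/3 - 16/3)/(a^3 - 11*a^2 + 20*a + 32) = (a + 4/3)/(a^2 - 7*a - 8)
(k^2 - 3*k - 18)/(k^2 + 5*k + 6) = (k - 6)/(k + 2)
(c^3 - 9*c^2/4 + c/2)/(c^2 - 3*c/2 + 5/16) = 4*c*(c - 2)/(4*c - 5)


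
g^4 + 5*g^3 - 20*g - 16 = (g - 2)*(g + 1)*(g + 2)*(g + 4)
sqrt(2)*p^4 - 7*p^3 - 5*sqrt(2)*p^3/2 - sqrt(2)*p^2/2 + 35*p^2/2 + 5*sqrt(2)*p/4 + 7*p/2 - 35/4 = (p - 5/2)*(p - 7*sqrt(2)/2)*(p - sqrt(2)/2)*(sqrt(2)*p + 1)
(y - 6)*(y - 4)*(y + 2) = y^3 - 8*y^2 + 4*y + 48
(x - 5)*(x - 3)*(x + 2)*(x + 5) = x^4 - x^3 - 31*x^2 + 25*x + 150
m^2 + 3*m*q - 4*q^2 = (m - q)*(m + 4*q)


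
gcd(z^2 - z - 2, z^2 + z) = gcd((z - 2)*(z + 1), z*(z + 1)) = z + 1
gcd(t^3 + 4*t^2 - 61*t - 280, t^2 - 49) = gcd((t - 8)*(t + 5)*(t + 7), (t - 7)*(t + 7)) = t + 7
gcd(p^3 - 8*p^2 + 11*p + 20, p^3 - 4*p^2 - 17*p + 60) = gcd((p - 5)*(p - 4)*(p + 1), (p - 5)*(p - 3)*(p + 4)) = p - 5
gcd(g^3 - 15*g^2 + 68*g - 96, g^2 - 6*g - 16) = g - 8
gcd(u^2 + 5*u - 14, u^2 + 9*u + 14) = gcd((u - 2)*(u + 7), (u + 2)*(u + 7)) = u + 7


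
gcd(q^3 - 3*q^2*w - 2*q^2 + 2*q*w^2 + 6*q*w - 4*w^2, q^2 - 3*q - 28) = 1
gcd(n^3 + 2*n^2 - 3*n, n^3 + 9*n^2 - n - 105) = 1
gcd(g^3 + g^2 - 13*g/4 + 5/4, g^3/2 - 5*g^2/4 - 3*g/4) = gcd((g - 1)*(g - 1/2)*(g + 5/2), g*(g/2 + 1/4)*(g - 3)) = 1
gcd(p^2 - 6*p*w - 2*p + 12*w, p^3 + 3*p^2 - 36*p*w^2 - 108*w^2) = p - 6*w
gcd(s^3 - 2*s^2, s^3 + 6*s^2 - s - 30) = s - 2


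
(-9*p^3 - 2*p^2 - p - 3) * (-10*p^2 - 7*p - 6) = 90*p^5 + 83*p^4 + 78*p^3 + 49*p^2 + 27*p + 18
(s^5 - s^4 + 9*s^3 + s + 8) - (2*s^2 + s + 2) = s^5 - s^4 + 9*s^3 - 2*s^2 + 6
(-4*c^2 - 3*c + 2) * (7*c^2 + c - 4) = -28*c^4 - 25*c^3 + 27*c^2 + 14*c - 8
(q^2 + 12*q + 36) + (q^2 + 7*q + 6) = 2*q^2 + 19*q + 42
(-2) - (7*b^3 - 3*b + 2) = -7*b^3 + 3*b - 4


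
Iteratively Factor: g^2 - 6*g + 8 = (g - 4)*(g - 2)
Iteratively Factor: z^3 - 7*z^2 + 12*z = (z - 4)*(z^2 - 3*z) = (z - 4)*(z - 3)*(z)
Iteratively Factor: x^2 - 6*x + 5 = (x - 1)*(x - 5)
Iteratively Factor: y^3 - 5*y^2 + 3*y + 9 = (y - 3)*(y^2 - 2*y - 3) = (y - 3)^2*(y + 1)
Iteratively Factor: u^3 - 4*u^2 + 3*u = (u - 3)*(u^2 - u) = (u - 3)*(u - 1)*(u)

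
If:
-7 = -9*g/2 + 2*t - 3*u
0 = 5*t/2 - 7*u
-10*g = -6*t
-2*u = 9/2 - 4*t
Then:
No Solution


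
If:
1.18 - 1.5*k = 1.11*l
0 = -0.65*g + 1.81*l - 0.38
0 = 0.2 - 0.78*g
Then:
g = 0.26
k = 0.56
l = 0.30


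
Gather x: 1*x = x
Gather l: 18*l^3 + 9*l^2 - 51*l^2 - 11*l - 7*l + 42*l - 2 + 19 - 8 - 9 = 18*l^3 - 42*l^2 + 24*l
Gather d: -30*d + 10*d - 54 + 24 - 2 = -20*d - 32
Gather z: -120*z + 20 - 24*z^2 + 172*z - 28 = -24*z^2 + 52*z - 8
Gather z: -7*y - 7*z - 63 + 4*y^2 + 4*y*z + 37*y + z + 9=4*y^2 + 30*y + z*(4*y - 6) - 54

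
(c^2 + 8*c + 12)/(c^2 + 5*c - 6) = (c + 2)/(c - 1)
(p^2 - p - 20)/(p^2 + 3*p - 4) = (p - 5)/(p - 1)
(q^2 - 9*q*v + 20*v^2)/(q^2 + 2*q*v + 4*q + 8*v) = (q^2 - 9*q*v + 20*v^2)/(q^2 + 2*q*v + 4*q + 8*v)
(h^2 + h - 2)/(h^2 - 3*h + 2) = (h + 2)/(h - 2)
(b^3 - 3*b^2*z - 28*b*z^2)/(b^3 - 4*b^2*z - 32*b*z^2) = (-b + 7*z)/(-b + 8*z)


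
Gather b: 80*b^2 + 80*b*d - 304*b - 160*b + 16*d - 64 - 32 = 80*b^2 + b*(80*d - 464) + 16*d - 96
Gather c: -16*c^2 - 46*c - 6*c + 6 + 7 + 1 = -16*c^2 - 52*c + 14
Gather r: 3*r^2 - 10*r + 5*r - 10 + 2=3*r^2 - 5*r - 8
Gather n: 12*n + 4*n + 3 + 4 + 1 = 16*n + 8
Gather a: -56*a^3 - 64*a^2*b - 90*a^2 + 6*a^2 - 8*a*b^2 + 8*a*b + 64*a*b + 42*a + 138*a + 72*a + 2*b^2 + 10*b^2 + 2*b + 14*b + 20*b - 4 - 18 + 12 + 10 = -56*a^3 + a^2*(-64*b - 84) + a*(-8*b^2 + 72*b + 252) + 12*b^2 + 36*b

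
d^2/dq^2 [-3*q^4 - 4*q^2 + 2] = -36*q^2 - 8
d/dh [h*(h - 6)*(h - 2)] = 3*h^2 - 16*h + 12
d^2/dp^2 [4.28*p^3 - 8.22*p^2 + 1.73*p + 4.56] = 25.68*p - 16.44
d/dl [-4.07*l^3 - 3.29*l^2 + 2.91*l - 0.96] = -12.21*l^2 - 6.58*l + 2.91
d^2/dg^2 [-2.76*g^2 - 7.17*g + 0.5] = -5.52000000000000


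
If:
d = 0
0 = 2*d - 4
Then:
No Solution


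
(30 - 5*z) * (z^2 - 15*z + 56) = -5*z^3 + 105*z^2 - 730*z + 1680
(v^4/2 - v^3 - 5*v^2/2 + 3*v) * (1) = v^4/2 - v^3 - 5*v^2/2 + 3*v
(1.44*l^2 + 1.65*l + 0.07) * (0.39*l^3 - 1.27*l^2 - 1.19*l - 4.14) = 0.5616*l^5 - 1.1853*l^4 - 3.7818*l^3 - 8.014*l^2 - 6.9143*l - 0.2898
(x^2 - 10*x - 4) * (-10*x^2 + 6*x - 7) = -10*x^4 + 106*x^3 - 27*x^2 + 46*x + 28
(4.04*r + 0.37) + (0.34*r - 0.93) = 4.38*r - 0.56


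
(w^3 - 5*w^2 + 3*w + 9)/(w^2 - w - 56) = (-w^3 + 5*w^2 - 3*w - 9)/(-w^2 + w + 56)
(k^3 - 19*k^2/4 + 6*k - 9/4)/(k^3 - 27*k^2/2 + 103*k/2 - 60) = (4*k^2 - 7*k + 3)/(2*(2*k^2 - 21*k + 40))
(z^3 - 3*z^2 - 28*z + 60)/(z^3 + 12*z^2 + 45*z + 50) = (z^2 - 8*z + 12)/(z^2 + 7*z + 10)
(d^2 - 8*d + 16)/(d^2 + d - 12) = (d^2 - 8*d + 16)/(d^2 + d - 12)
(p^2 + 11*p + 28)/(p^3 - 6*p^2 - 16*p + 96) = (p + 7)/(p^2 - 10*p + 24)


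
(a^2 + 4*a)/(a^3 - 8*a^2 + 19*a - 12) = a*(a + 4)/(a^3 - 8*a^2 + 19*a - 12)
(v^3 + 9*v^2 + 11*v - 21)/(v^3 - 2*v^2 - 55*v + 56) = (v + 3)/(v - 8)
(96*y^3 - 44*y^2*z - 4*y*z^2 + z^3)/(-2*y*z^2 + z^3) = -48*y^2/z^2 - 2*y/z + 1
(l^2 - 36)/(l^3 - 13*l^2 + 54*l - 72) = (l + 6)/(l^2 - 7*l + 12)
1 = 1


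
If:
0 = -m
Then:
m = 0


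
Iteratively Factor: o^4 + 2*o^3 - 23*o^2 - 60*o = (o + 3)*(o^3 - o^2 - 20*o) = (o - 5)*(o + 3)*(o^2 + 4*o) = (o - 5)*(o + 3)*(o + 4)*(o)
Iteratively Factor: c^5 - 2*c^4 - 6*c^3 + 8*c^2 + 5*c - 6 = (c + 2)*(c^4 - 4*c^3 + 2*c^2 + 4*c - 3) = (c + 1)*(c + 2)*(c^3 - 5*c^2 + 7*c - 3) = (c - 3)*(c + 1)*(c + 2)*(c^2 - 2*c + 1) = (c - 3)*(c - 1)*(c + 1)*(c + 2)*(c - 1)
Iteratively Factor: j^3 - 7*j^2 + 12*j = (j - 4)*(j^2 - 3*j) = (j - 4)*(j - 3)*(j)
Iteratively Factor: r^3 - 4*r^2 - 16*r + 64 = (r + 4)*(r^2 - 8*r + 16) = (r - 4)*(r + 4)*(r - 4)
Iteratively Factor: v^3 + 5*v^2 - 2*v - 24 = (v + 4)*(v^2 + v - 6) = (v - 2)*(v + 4)*(v + 3)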